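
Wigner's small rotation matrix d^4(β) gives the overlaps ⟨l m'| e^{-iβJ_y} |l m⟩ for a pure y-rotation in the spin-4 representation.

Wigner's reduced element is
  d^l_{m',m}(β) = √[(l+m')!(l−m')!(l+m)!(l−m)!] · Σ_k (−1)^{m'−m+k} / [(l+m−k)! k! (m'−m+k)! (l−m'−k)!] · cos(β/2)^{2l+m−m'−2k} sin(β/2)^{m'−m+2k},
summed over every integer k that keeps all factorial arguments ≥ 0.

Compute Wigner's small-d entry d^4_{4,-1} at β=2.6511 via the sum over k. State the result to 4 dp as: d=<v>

d=-0.0920

d^4_{4,-1}(β=2.6511) via Wigner's sum:
With c≡cos(β/2)=0.242795 and s≡sin(β/2)=0.970078, N=[40320·1·6·120]^{1/2}=5387.986637
Admissible k: 0..0 (factorial args all ≥0)
  k=0: (−1)^5·5387.9866/(720)·0.2428^3·0.9701^5 = -0.092013
d^4_{4,-1}(2.6511) = -0.092013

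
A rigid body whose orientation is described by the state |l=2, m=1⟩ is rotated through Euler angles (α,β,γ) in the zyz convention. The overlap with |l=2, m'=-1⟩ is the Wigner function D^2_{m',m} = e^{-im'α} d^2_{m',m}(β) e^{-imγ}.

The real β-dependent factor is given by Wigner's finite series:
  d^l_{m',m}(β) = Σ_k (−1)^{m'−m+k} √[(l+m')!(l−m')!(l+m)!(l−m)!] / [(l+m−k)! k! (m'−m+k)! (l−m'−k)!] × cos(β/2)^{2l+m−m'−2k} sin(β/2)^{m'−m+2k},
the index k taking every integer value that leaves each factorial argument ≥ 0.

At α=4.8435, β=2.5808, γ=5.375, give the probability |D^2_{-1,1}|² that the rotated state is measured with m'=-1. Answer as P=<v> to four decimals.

Split into d^2_{-1,1}(β=2.5808) × two z-phases.
c=cos(2.5808/2)=0.276737, s=sin(2.5808/2)=0.960946; N=√[1·6·6·1]=6.000000
The bounds max(0,m−m')=2 and min(l+m,l−m')=3 give 2 terms
  k=2: (−1)^0·6.0000/(2)·0.2767^2·0.9609^2 = +0.212154
  k=3: (−1)^1·6.0000/(6)·0.2767^0·0.9609^4 = -0.852699
d^2_{-1,1}(2.5808) = +0.212154 -0.852699 = -0.640544
|D^2_{-1,1}|² = |d^2_{-1,1}(β)|² = (-0.640544)² = 0.410297 (the z-rotation phases have unit modulus)

P=0.4103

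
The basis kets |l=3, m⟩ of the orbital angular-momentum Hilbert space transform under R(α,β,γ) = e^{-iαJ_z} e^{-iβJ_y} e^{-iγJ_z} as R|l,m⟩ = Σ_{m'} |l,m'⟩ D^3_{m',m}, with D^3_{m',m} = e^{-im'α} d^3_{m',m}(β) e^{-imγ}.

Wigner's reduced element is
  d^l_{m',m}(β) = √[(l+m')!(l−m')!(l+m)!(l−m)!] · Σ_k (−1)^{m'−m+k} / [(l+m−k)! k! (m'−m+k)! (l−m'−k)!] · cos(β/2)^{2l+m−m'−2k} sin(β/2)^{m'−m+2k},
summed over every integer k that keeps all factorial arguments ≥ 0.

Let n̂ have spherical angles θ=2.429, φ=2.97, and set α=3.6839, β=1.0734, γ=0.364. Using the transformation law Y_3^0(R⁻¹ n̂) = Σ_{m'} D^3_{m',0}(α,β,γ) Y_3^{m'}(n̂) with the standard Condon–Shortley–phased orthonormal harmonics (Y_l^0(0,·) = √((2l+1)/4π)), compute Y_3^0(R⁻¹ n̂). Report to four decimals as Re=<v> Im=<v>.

Re=-0.0813 Im=0.0000

Need the full column D^3_{m',0} for m'=−3..3 at α=3.6839, β=1.0734, γ=0.364.
cos(β/2)=0.859401, sin(β/2)=0.511303
d^3_{-3,0}: single k=3 term ⇒ +0.379434;  D = +0.021285-0.378837i
d^3_{-2,0}: k∈[2..3] ⇒ +0.781087 -0.276481 = +0.504607;  D = +0.235779+0.446135i
d^3_{-1,0}: k∈[1..3] ⇒ +0.830323 -0.881725 +0.104034 = +0.052632;  D = -0.045081-0.027164i
d^3_{0,0}: k∈[0..3] ⇒ +0.402878 -1.283458 +0.454304 -0.017868 = -0.444143;  D = -0.444143+0.000000i
d^3_{1,0}: k∈[0..2] ⇒ -0.830323 +0.881725 -0.104034 = -0.052632;  D = +0.045081-0.027164i
d^3_{2,0}: k∈[0..1] ⇒ +0.781087 -0.276481 = +0.504607;  D = +0.235779-0.446135i
d^3_{3,0}: single k=0 term ⇒ -0.379434;  D = -0.021285-0.378837i
Y_3^{m'}(θ=2.429,φ=2.97) and Σ D·Y over m':
  (+0.0213-0.3788i)·(-0.1015-0.0574i)  (+0.2358+0.4461i)·(-0.3113-0.1112i)  (-0.0451-0.0272i)·(-0.3878-0.0672i)  (-0.4441+0.0000i)·(+0.0388+0.0000i)  (+0.0451-0.0272i)·(+0.3878-0.0672i)  (+0.2358-0.4461i)·(-0.3113+0.1112i)  (-0.0213-0.3788i)·(+0.1015-0.0574i)
Y_3^0(R⁻¹ n̂) = -0.081257+0.000000i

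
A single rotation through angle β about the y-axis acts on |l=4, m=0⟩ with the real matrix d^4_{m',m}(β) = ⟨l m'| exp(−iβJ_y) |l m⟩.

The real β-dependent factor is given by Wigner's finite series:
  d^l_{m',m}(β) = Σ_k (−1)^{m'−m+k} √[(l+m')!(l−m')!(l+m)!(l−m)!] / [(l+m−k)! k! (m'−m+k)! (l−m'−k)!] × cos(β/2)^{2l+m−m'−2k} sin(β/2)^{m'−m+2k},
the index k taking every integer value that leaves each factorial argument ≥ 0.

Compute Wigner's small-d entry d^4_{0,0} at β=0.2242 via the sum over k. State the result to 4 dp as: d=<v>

d=0.7635

d^4_{0,0}(β=0.2242) via Wigner's sum:
c=cos(0.2242/2)=0.993723, s=sin(0.2242/2)=0.111865; N=√[24·24·24·24]=576.000000
Admissible k: 0..4 (factorial args all ≥0)
  k=0: (−1)^0·576.0000/(576)·0.9937^8·0.1119^0 = +0.950876
  k=1: (−1)^1·576.0000/(36)·0.9937^6·0.1119^2 = -0.192799
  k=2: (−1)^2·576.0000/(16)·0.9937^4·0.1119^4 = +0.005497
  k=3: (−1)^3·576.0000/(36)·0.9937^2·0.1119^6 = -0.000031
  k=4: (−1)^4·576.0000/(576)·0.9937^0·0.1119^8 = +0.000000
d^4_{0,0}(0.2242) = +0.950876 -0.192799 +0.005497 -0.000031 +0.000000 = +0.763544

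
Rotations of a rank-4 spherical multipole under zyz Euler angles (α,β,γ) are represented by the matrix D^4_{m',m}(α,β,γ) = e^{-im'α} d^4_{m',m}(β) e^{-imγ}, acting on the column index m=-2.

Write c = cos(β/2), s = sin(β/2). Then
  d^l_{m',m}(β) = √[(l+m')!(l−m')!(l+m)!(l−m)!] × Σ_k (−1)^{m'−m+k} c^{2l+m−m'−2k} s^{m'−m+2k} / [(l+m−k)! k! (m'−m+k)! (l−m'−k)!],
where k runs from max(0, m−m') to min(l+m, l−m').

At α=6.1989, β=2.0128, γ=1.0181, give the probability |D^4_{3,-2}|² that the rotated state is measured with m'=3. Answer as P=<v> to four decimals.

P=0.0155

D^4_{3,-2}(6.1989,2.0128,1.0181) = e^{-i·3·6.1989}·d^4_{3,-2}(2.0128)·e^{-i·-2·1.0181}. Compute d first:
c=cos(2.0128/2)=0.534906, s=sin(2.0128/2)=0.844912; N=√[5040·1·2·720]=2693.993318
The bounds max(0,m−m')=0 and min(l+m,l−m')=1 give 2 terms
  k=0: (−1)^5·2693.9933/(240)·0.5349^3·0.8449^5 = -0.739731
  k=1: (−1)^6·2693.9933/(720)·0.5349^1·0.8449^7 = +0.615206
d^4_{3,-2}(2.0128) = -0.739731 +0.615206 = -0.124525
|D^4_{3,-2}|² = |d^4_{3,-2}(β)|² = (-0.124525)² = 0.015507 (the z-rotation phases have unit modulus)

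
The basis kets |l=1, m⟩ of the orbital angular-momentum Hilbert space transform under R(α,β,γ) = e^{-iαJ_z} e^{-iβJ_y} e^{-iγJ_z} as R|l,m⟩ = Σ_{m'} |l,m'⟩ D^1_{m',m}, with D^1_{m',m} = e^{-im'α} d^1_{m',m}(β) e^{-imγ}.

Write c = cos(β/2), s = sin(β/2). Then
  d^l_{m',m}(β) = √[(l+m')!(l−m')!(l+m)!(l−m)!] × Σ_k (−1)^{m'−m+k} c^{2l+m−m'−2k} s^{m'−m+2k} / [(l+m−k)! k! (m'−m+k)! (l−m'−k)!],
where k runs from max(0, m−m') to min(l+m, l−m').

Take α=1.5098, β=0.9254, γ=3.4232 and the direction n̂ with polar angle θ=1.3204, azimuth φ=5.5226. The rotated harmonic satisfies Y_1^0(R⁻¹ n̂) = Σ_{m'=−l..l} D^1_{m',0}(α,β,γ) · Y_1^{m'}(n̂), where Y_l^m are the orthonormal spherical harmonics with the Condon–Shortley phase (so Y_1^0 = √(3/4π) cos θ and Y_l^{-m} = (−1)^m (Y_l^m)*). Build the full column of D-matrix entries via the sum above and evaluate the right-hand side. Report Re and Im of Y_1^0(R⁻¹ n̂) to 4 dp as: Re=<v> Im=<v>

Re=-0.1707 Im=0.0000

Need the full column D^1_{m',0} for m'=−1..1 at α=1.5098, β=0.9254, γ=3.4232.
cos(β/2)=0.894851, sin(β/2)=0.446366
d^1_{-1,0}: single k=1 term ⇒ +0.564880;  D = +0.034434+0.563830i
d^1_{0,0}: k∈[0..1] ⇒ +0.800758 -0.199242 = +0.601515;  D = +0.601515+0.000000i
d^1_{1,0}: single k=0 term ⇒ -0.564880;  D = -0.034434+0.563830i
Y_1^{m'}(θ=1.3204,φ=5.5226) and Σ D·Y over m':
  (+0.0344+0.5638i)·(+0.2425+0.2307i)  (+0.6015+0.0000i)·(+0.1211+0.0000i)  (-0.0344+0.5638i)·(-0.2425+0.2307i)
Y_1^0(R⁻¹ n̂) = -0.170669+0.000000i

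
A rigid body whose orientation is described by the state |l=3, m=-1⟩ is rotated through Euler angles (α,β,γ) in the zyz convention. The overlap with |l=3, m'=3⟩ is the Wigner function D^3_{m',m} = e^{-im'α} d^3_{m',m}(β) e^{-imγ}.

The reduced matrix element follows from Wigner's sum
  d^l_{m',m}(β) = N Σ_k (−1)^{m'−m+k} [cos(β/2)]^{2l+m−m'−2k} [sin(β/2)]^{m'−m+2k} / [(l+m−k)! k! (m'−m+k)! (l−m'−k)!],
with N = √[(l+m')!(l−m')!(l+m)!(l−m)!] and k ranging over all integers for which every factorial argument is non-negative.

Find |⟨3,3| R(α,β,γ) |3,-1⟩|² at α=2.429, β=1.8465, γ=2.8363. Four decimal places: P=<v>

Split into d^3_{3,-1}(β=1.8465) × two z-phases.
c=cos(1.8465/2)=0.603231, s=sin(1.8465/2)=0.797566; N=√[720·1·2·24]=185.903201
k: max(0,(-1)−(3))=0 … min(3+(-1),3−(3))=0
  k=0: (−1)^4·185.9032/(48)·0.6032^2·0.7976^4 = +0.570270
d^3_{3,-1}(1.8465) = +0.570270
|D^3_{3,-1}|² = |d^3_{3,-1}(β)|² = (+0.570270)² = 0.325208 (the z-rotation phases have unit modulus)

P=0.3252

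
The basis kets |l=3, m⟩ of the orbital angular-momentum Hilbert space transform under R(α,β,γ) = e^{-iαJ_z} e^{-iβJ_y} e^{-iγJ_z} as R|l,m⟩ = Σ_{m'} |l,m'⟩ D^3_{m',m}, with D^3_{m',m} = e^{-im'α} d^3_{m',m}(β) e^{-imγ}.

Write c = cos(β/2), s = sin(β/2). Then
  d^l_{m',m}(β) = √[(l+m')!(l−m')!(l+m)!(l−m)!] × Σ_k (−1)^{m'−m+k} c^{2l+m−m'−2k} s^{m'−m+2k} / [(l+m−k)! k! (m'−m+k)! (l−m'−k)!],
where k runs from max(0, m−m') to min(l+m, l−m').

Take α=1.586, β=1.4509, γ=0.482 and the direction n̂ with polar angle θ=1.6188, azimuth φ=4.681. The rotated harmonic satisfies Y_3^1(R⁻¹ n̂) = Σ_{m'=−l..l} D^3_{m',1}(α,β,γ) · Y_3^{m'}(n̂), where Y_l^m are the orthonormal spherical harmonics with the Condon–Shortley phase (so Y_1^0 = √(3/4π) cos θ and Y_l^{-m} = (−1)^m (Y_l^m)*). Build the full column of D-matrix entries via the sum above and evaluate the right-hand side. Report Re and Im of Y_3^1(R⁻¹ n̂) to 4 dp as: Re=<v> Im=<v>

Re=0.0538 Im=-0.0954

Need the full column D^3_{m',1} for m'=−3..3 at α=1.586, β=1.4509, γ=0.482.
cos(β/2)=0.748201, sin(β/2)=0.663472
d^3_{-3,1}: single k=4 term ⇒ +0.420120;  D = -0.177572-0.380748i
d^3_{-2,1}: k∈[3..4] ⇒ +0.773665 -0.304181 = +0.469484;  D = -0.422420+0.204882i
d^3_{-1,1}: k∈[2..4] ⇒ +0.827694 -0.867796 +0.085298 = +0.045196;  D = +0.020339+0.040361i
d^3_{0,1}: k∈[1..3] ⇒ +0.538896 -1.271261 +0.333213 = -0.399152;  D = -0.353677+0.185028i
d^3_{1,1}: k∈[0..2] ⇒ +0.175432 -1.103592 +0.650847 = -0.277313;  D = +0.132270+0.243736i
d^3_{2,1}: k∈[0..1] ⇒ -0.491942 +0.773665 = +0.281723;  D = -0.245540+0.138122i
d^3_{3,1}: single k=0 term ⇒ +0.534274;  D = +0.268991+0.461619i
Y_3^{m'}(θ=1.6188,φ=4.681) and Σ D·Y over m':
  (-0.1776-0.3807i)·(+0.0391-0.4139i)  (-0.4224+0.2049i)·(+0.0488+0.0031i)  (+0.0203+0.0404i)·(+0.0100-0.3189i)  (-0.3537+0.1850i)·(+0.0535+0.0000i)  (+0.1323+0.2437i)·(-0.0100-0.3189i)  (-0.2455+0.1381i)·(+0.0488-0.0031i)  (+0.2690+0.4616i)·(-0.0391-0.4139i)
Y_3^1(R⁻¹ n̂) = +0.053756-0.095376i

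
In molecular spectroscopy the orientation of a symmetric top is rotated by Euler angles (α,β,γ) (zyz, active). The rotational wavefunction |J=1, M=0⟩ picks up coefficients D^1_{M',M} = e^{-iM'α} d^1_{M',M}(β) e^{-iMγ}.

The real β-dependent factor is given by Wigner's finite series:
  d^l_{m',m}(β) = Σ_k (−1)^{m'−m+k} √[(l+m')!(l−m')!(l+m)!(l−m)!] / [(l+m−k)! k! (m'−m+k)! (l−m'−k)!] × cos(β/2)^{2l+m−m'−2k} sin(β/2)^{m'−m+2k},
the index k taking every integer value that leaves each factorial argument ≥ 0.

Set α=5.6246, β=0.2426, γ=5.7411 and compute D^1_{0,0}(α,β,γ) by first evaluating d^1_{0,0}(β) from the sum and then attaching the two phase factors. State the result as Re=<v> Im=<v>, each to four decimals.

First d^1_{0,0}(β=0.2426), then the phase factors e^{-i(0)α} and e^{-i(0)γ}:
Half-angle: c=0.992652, s=0.121003. N=√(1·1·1·1)=1.000000
The bounds max(0,m−m')=0 and min(l+m,l−m')=1 give 2 terms
  k=0: (−1)^0·1.0000/(1)·0.9927^2·0.1210^0 = +0.985358
  k=1: (−1)^1·1.0000/(1)·0.9927^0·0.1210^2 = -0.014642
d^1_{0,0}(0.2426) = +0.985358 -0.014642 = +0.970717
D = (+1.000000+0.000000i)·(+0.970717)·(+1.000000+0.000000i) = +0.970717+0.000000i

Re=0.9707 Im=0.0000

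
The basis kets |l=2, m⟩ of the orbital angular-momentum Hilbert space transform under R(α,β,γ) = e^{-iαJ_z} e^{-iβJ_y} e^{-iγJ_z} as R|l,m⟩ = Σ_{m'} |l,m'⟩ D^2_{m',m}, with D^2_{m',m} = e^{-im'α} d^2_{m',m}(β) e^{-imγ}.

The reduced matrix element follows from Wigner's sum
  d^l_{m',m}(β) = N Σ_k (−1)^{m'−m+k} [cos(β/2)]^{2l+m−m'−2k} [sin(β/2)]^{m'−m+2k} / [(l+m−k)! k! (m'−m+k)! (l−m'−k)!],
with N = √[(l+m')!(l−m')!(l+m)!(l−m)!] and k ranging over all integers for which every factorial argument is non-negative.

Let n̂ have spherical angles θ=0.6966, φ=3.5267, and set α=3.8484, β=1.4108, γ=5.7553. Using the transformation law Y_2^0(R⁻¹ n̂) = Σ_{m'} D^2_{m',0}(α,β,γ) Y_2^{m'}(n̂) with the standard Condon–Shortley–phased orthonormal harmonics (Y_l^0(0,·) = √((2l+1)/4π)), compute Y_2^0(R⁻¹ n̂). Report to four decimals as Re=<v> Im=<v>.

Re=0.1794 Im=0.0000

Need the full column D^2_{m',0} for m'=−2..2 at α=3.8484, β=1.4108, γ=5.7553.
cos(β/2)=0.761352, sin(β/2)=0.648338
d^2_{-2,0}: single k=2 term ⇒ +0.596830;  D = +0.093425+0.589472i
d^2_{-1,0}: k∈[1..2] ⇒ +0.700865 -0.508237 = +0.192628;  D = -0.146482-0.125094i
d^2_{0,0}: k∈[0..2] ⇒ +0.336003 -0.974619 +0.176688 = -0.461928;  D = -0.461928+0.000000i
d^2_{1,0}: k∈[0..1] ⇒ -0.700865 +0.508237 = -0.192628;  D = +0.146482-0.125094i
d^2_{2,0}: single k=0 term ⇒ +0.596830;  D = +0.093425-0.589472i
Y_2^{m'}(θ=0.6966,φ=3.5267) and Σ D·Y over m':
  (+0.0934+0.5895i)·(+0.1141-0.1107i)  (-0.1465-0.1251i)·(-0.3524+0.1428i)  (-0.4619+0.0000i)·(+0.2413+0.0000i)  (+0.1465-0.1251i)·(+0.3524+0.1428i)  (+0.0934-0.5895i)·(+0.1141+0.1107i)
Y_2^0(R⁻¹ n̂) = +0.179369+0.000000i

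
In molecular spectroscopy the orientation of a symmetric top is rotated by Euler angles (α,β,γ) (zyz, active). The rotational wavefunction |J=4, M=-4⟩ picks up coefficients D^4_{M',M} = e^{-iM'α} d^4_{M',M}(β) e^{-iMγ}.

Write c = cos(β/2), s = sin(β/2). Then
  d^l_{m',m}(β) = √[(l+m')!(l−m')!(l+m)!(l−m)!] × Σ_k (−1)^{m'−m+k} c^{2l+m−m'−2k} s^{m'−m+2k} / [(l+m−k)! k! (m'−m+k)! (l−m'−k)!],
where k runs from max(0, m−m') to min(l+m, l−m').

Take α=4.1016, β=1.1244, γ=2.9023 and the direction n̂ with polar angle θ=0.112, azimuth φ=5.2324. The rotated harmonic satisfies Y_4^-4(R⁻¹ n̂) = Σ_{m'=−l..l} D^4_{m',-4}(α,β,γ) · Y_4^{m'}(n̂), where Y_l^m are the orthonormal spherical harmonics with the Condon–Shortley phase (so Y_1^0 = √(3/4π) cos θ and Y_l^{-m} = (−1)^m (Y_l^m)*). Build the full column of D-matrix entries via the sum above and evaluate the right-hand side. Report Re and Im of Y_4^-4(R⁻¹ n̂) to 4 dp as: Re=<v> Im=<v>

Re=0.2350 Im=-0.1276

Need the full column D^4_{m',-4} for m'=−4..4 at α=4.1016, β=1.1244, γ=2.9023.
cos(β/2)=0.846084, sin(β/2)=0.533049
d^4_{-4,-4}: single k=0 term ⇒ +0.262609;  D = -0.253868+0.067190i
d^4_{-3,-4}: single k=0 term ⇒ -0.467959;  D = -0.161365+0.439257i
d^4_{-2,-4}: single k=0 term ⇒ +0.551563;  D = +0.315046+0.452734i
d^4_{-1,-4}: single k=0 term ⇒ -0.491432;  D = +0.491430+0.001394i
d^4_{0,-4}: single k=0 term ⇒ +0.346156;  D = +0.199329-0.283005i
d^4_{1,-4}: single k=0 term ⇒ -0.195061;  D = -0.066223-0.183476i
d^4_{2,-4}: single k=0 term ⇒ +0.086898;  D = -0.083878-0.022710i
d^4_{3,-4}: single k=0 term ⇒ -0.029264;  D = -0.022465+0.018753i
d^4_{4,-4}: single k=0 term ⇒ +0.006518;  D = +0.000552+0.006495i
Y_4^{m'}(θ=0.112,φ=5.2324) and Σ D·Y over m':
  (-0.2539+0.0672i)·(-0.0000-0.0001i)  (-0.1614+0.4393i)·(-0.0017-0.0000i)  (+0.3150+0.4527i)·(-0.0125+0.0213i)  (+0.4914+0.0014i)·(+0.1022+0.1784i)  (+0.1993-0.2830i)·(+0.7940+0.0000i)  (-0.0662-0.1835i)·(-0.1022+0.1784i)  (-0.0839-0.0227i)·(-0.0125-0.0213i)  (-0.0225+0.0188i)·(+0.0017-0.0000i)  (+0.0006+0.0065i)·(-0.0000+0.0001i)
Y_4^-4(R⁻¹ n̂) = +0.234957-0.127555i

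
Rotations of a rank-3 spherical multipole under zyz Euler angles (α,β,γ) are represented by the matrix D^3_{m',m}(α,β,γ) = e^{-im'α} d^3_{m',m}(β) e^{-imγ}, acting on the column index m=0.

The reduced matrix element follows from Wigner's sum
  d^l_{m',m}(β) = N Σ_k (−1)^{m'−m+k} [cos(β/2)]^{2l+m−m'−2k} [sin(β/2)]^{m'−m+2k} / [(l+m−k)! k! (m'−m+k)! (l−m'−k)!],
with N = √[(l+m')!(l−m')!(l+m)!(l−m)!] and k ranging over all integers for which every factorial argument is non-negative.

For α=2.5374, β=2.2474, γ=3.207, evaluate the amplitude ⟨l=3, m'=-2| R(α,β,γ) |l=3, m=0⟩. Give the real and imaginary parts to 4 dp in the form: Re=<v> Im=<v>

Re=-0.1848 Im=0.4874

First d^3_{-2,0}(β=2.2474), then the phase factors e^{-i(-2)α} and e^{-i(0)γ}:
c=cos(2.2474/2)=0.432349, s=sin(2.2474/2)=0.901706; N=√[1·120·6·6]=65.726707
The bounds max(0,m−m')=2 and min(l+m,l−m')=3 give 2 terms
  k=2: (−1)^0·65.7267/(12)·0.4323^4·0.9017^2 = +0.155607
  k=3: (−1)^1·65.7267/(12)·0.4323^2·0.9017^4 = -0.676846
d^3_{-2,0}(2.2474) = +0.155607 -0.676846 = -0.521239
D = (+0.354530-0.935045i)·(-0.521239)·(+1.000000+0.000000i) = -0.184795+0.487382i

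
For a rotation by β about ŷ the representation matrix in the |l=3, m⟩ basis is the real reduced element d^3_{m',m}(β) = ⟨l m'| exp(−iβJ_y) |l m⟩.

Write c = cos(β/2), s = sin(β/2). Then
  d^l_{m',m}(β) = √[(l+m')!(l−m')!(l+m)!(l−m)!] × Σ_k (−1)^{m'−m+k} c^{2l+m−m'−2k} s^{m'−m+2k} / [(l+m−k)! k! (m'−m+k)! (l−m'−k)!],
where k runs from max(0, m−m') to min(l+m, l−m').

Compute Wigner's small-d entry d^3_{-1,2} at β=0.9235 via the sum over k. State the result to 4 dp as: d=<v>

d^3_{-1,2}(β=0.9235) via Wigner's sum:
With c≡cos(β/2)=0.895274 and s≡sin(β/2)=0.445516, N=[2·24·120·1]^{1/2}=75.894664
The bounds max(0,m−m')=3 and min(l+m,l−m')=4 give 2 terms
  k=3: (−1)^0·75.8947/(12)·0.8953^3·0.4455^3 = +0.401316
  k=4: (−1)^1·75.8947/(24)·0.8953^1·0.4455^5 = -0.049690
d^3_{-1,2}(0.9235) = +0.401316 -0.049690 = +0.351626

d=0.3516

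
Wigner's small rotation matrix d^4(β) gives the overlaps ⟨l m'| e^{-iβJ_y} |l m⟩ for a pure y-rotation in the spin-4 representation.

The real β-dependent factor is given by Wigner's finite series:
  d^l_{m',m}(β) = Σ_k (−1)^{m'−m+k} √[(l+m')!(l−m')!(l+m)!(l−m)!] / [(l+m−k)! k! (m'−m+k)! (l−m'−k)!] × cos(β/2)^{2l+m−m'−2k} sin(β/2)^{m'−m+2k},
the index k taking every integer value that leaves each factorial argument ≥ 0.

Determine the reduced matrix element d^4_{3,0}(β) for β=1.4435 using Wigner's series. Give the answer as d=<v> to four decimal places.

d=-0.1832

d^4_{3,0}(β=1.4435) via Wigner's sum:
Half-angle: c=0.750651, s=0.660699. N=√(5040·1·24·24)=1703.830978
Admissible k: 0..1 (factorial args all ≥0)
  k=0: (−1)^3·1703.8310/(144)·0.7507^5·0.6607^3 = -0.813327
  k=1: (−1)^4·1703.8310/(144)·0.7507^3·0.6607^5 = +0.630082
d^4_{3,0}(1.4435) = -0.813327 +0.630082 = -0.183245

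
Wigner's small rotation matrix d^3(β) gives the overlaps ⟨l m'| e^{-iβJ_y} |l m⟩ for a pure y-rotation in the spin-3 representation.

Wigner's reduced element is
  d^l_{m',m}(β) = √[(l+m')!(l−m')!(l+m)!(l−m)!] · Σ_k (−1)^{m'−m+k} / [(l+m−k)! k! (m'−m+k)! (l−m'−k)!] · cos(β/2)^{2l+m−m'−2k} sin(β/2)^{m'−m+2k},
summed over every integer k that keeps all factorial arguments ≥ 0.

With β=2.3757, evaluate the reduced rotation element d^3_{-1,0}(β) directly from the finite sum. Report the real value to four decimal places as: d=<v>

d=0.4795

d^3_{-1,0}(β=2.3757) via Wigner's sum:
Half-angle: c=0.373655, s=0.927568. N=√(2·24·6·6)=41.569219
k∈{1,2,3} keeps every argument non-negative
  k=1: (−1)^0·41.5692/(12)·0.3737^5·0.9276^1 = +0.023404
  k=2: (−1)^1·41.5692/(4)·0.3737^3·0.9276^3 = -0.432674
  k=3: (−1)^2·41.5692/(12)·0.3737^1·0.9276^5 = +0.888771
d^3_{-1,0}(2.3757) = +0.023404 -0.432674 +0.888771 = +0.479500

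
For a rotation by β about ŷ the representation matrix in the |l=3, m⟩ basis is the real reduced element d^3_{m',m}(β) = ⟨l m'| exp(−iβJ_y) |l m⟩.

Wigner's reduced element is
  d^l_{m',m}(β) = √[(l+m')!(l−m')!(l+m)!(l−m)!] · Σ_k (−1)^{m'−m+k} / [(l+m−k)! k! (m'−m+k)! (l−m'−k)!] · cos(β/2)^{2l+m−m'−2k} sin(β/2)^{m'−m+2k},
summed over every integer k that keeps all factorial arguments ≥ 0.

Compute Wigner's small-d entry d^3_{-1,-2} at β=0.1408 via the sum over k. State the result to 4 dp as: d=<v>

d^3_{-1,-2}(β=0.1408) via Wigner's sum:
Half-angle: c=0.997523, s=0.070342. N=√(2·24·1·120)=75.894664
k: max(0,(-2)−(-1))=0 … min(3+(-2),3−(-1))=1
  k=0: (−1)^1·75.8947/(24)·0.9975^5·0.0703^1 = -0.219699
  k=1: (−1)^2·75.8947/(12)·0.9975^3·0.0703^3 = +0.002185
d^3_{-1,-2}(0.1408) = -0.219699 +0.002185 = -0.217514

d=-0.2175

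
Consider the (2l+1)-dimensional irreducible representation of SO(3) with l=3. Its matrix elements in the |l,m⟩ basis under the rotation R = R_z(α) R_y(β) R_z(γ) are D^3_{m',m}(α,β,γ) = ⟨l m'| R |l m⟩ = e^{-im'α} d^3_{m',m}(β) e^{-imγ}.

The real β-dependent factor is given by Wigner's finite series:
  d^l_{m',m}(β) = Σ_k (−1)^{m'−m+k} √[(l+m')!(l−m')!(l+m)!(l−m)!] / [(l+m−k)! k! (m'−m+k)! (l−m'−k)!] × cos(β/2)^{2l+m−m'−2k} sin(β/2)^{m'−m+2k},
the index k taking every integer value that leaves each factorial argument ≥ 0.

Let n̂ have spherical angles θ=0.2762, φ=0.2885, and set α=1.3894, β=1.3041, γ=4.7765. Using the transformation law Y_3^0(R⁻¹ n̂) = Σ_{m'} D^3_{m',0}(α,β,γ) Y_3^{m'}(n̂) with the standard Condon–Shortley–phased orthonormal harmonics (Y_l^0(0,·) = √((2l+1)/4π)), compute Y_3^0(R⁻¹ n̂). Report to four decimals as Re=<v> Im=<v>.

Re=-0.3206 Im=0.0000

Need the full column D^3_{m',0} for m'=−3..3 at α=1.3894, β=1.3041, γ=4.7765.
cos(β/2)=0.794841, sin(β/2)=0.606817
d^3_{-3,0}: single k=3 term ⇒ +0.501799;  D = -0.259794-0.429313i
d^3_{-2,0}: k∈[2..3] ⇒ +0.805005 -0.469195 = +0.335810;  D = -0.313952+0.119174i
d^3_{-1,0}: k∈[1..3] ⇒ +0.666885 -1.166076 +0.226548 = -0.272643;  D = -0.049186-0.268170i
d^3_{0,0}: k∈[0..3] ⇒ +0.252164 -1.322758 +0.770965 -0.049928 = -0.349557;  D = -0.349557+0.000000i
d^3_{1,0}: k∈[0..2] ⇒ -0.666885 +1.166076 -0.226548 = +0.272643;  D = +0.049186-0.268170i
d^3_{2,0}: k∈[0..1] ⇒ +0.805005 -0.469195 = +0.335810;  D = -0.313952-0.119174i
d^3_{3,0}: single k=0 term ⇒ -0.501799;  D = +0.259794-0.429313i
Y_3^{m'}(θ=0.2762,φ=0.2885) and Σ D·Y over m':
  (-0.2598-0.4293i)·(+0.0055-0.0064i)  (-0.3140+0.1192i)·(+0.0613-0.0399i)  (-0.0492-0.2682i)·(+0.3065-0.0910i)  (-0.3496+0.0000i)·(+0.5846+0.0000i)  (+0.0492-0.2682i)·(-0.3065-0.0910i)  (-0.3140-0.1192i)·(+0.0613+0.0399i)  (+0.2598-0.4293i)·(-0.0055-0.0064i)
Y_3^0(R⁻¹ n̂) = -0.320641+0.000000i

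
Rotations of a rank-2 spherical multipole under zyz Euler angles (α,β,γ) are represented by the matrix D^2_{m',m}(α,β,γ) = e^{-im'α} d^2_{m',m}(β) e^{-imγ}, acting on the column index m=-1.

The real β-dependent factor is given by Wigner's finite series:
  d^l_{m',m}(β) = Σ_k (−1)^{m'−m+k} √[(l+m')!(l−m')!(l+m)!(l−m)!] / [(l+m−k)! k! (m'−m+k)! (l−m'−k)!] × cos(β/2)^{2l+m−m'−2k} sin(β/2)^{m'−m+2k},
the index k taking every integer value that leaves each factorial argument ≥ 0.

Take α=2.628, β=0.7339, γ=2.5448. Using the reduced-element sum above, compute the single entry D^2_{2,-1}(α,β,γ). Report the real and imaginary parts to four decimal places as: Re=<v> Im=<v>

Split into d^2_{2,-1}(β=0.7339) × two z-phases.
With c≡cos(β/2)=0.933426 and s≡sin(β/2)=0.358770, N=[24·1·1·6]^{1/2}=12.000000
k∈{0} keeps every argument non-negative
  k=0: (−1)^3·12.0000/(6)·0.9334^1·0.3588^3 = -0.086210
d^2_{2,-1}(0.7339) = -0.086210
Phases: e^{-i·(2)·2.628}=+0.517230+0.855847i, e^{-i·(-1)·2.5448}=-0.827142+0.561992i ⇒ D=+0.078348+0.035969i

Re=0.0783 Im=0.0360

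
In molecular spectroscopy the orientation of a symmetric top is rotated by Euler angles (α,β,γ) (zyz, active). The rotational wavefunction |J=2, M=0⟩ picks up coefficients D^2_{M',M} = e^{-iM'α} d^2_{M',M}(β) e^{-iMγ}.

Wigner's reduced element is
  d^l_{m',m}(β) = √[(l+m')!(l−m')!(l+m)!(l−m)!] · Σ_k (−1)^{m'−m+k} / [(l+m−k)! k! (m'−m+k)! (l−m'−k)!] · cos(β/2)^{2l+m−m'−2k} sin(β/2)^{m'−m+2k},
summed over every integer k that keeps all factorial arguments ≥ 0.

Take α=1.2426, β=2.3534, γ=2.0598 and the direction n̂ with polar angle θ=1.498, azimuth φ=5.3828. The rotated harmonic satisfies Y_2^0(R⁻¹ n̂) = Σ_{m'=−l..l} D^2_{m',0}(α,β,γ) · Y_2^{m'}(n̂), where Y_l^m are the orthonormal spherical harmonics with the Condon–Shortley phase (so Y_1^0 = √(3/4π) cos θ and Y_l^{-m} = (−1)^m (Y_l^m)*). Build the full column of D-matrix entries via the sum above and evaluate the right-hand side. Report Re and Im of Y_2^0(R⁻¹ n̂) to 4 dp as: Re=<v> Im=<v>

Re=-0.1370 Im=0.0000

Need the full column D^2_{m',0} for m'=−2..2 at α=1.2426, β=2.3534, γ=2.0598.
cos(β/2)=0.383974, sin(β/2)=0.923344
d^2_{-2,0}: single k=2 term ⇒ +0.307897;  D = -0.243916+0.187898i
d^2_{-1,0}: k∈[1..2] ⇒ +0.128040 -0.740402 = -0.612363;  D = -0.197387-0.579678i
d^2_{0,0}: k∈[0..2] ⇒ +0.021737 -0.502794 +0.726865 = +0.245808;  D = +0.245808+0.000000i
d^2_{1,0}: k∈[0..1] ⇒ -0.128040 +0.740402 = +0.612363;  D = +0.197387-0.579678i
d^2_{2,0}: single k=0 term ⇒ +0.307897;  D = -0.243916-0.187898i
Y_2^{m'}(θ=1.498,φ=5.3828) and Σ D·Y over m':
  (-0.2439+0.1879i)·(-0.0876+0.3741i)  (-0.1974-0.5797i)·(+0.0348+0.0439i)  (+0.2458+0.0000i)·(-0.3104+0.0000i)  (+0.1974-0.5797i)·(-0.0348+0.0439i)  (-0.2439-0.1879i)·(-0.0876-0.3741i)
Y_2^0(R⁻¹ n̂) = -0.136996+0.000000i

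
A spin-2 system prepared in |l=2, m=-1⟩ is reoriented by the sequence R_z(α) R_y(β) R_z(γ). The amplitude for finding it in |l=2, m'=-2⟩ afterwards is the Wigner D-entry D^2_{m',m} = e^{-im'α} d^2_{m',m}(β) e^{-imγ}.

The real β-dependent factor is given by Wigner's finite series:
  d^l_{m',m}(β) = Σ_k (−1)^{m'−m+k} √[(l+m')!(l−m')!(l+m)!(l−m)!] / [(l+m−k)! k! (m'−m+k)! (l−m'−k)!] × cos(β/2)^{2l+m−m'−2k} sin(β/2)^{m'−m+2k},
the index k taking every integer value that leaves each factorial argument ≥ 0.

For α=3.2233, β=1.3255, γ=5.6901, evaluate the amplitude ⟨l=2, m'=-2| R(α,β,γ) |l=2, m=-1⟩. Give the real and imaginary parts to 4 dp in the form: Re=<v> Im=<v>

Re=0.5480 Im=-0.2511

Split into d^2_{-2,-1}(β=1.3255) × two z-phases.
With c≡cos(β/2)=0.788303 and s≡sin(β/2)=0.615287, N=[1·24·1·6]^{1/2}=12.000000
Admissible k: 1..1 (factorial args all ≥0)
  k=1: (−1)^0·12.0000/(6)·0.7883^3·0.6153^1 = +0.602820
d^2_{-2,-1}(1.3255) = +0.602820
Attach z-rotation phases: D = e^{-i(-2)(3.2233)}·(+0.602820)·e^{-i(-1)(5.6901)} = +0.548025-0.251118i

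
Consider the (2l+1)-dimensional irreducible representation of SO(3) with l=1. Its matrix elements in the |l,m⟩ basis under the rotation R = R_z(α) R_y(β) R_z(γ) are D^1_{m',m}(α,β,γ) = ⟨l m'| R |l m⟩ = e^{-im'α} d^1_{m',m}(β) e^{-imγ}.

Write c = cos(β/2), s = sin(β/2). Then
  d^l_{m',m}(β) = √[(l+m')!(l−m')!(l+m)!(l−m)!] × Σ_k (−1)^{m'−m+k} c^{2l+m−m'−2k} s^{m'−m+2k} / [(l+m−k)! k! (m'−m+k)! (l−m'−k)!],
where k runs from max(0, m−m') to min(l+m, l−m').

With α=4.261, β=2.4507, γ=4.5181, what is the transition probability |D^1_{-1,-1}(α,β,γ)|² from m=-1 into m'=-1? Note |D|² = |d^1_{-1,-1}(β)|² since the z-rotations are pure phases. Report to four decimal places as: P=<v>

Split into d^1_{-1,-1}(β=2.4507) × two z-phases.
Half-angle: c=0.338617, s=0.940924. N=√(1·2·1·2)=2.000000
Admissible k: 0..0 (factorial args all ≥0)
  k=0: (−1)^0·2.0000/(2)·0.3386^2·0.9409^0 = +0.114661
d^1_{-1,-1}(2.4507) = +0.114661
|D^1_{-1,-1}|² = |d^1_{-1,-1}(β)|² = (+0.114661)² = 0.013147 (the z-rotation phases have unit modulus)

P=0.0131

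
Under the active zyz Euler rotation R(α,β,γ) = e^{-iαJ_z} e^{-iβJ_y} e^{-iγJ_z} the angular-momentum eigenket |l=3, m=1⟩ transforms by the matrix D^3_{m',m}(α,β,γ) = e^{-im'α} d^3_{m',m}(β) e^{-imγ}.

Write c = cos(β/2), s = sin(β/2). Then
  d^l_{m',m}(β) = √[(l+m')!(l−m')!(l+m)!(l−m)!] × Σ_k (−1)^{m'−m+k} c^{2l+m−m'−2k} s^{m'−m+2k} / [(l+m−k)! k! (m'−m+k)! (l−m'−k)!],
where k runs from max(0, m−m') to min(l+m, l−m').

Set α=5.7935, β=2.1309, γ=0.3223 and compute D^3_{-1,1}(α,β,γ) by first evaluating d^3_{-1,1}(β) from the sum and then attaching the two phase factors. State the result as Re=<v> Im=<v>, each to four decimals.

D^3_{-1,1}(5.7935,2.1309,0.3223) = e^{-i·-1·5.7935}·d^3_{-1,1}(2.1309)·e^{-i·1·0.3223}. Compute d first:
With c≡cos(β/2)=0.484111 and s≡sin(β/2)=0.875007, N=[2·24·24·2]^{1/2}=48.000000
k∈{2,3,4} keeps every argument non-negative
  k=2: (−1)^0·48.0000/(8)·0.4841^4·0.8750^2 = +0.252320
  k=3: (−1)^1·48.0000/(6)·0.4841^2·0.8750^4 = -1.099069
  k=4: (−1)^2·48.0000/(48)·0.4841^0·0.8750^6 = +0.448816
d^3_{-1,1}(2.1309) = +0.252320 -1.099069 +0.448816 = -0.397932
Attach z-rotation phases: D = e^{-i(-1)(5.7935)}·(-0.397932)·e^{-i(1)(0.3223)} = -0.273801+0.288761i

Re=-0.2738 Im=0.2888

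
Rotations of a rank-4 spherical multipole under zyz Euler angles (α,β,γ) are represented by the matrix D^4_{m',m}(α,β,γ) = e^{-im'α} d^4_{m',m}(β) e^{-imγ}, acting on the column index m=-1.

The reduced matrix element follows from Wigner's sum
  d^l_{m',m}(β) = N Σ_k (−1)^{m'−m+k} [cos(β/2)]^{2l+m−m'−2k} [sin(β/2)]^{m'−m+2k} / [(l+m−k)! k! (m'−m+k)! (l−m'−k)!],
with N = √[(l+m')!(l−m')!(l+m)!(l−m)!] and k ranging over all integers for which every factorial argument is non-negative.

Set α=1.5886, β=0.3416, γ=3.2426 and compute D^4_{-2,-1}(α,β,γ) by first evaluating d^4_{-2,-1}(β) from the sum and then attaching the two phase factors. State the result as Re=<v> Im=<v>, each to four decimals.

First d^4_{-2,-1}(β=0.3416), then the phase factors e^{-i(-2)α} and e^{-i(-1)γ}:
Half-angle: c=0.985449, s=0.169971. N=√(2·720·6·120)=1018.233765
k: max(0,(-1)−(-2))=1 … min(4+(-1),4−(-2))=3
  k=1: (−1)^0·1018.2338/(240)·0.9854^7·0.1700^1 = +0.650803
  k=2: (−1)^1·1018.2338/(48)·0.9854^5·0.1700^3 = -0.096805
  k=3: (−1)^2·1018.2338/(72)·0.9854^3·0.1700^5 = +0.001920
d^4_{-2,-1}(0.3416) = +0.650803 -0.096805 +0.001920 = +0.555918
D = (-0.999366-0.035600i)·(+0.555918)·(-0.994903-0.100836i) = +0.550738+0.075711i

Re=0.5507 Im=0.0757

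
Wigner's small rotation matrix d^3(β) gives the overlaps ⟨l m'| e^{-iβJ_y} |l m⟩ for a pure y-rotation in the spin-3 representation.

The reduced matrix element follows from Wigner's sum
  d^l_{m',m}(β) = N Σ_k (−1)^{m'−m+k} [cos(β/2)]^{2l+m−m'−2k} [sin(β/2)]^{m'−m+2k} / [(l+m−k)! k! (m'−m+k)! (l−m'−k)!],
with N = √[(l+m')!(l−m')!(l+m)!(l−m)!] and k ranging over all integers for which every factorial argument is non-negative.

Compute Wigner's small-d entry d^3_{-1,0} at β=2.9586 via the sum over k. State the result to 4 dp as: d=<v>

d^3_{-1,0}(β=2.9586) via Wigner's sum:
Half-angle: c=0.091369, s=0.995817. N=√(2·24·6·6)=41.569219
The bounds max(0,m−m')=1 and min(l+m,l−m')=3 give 3 terms
  k=1: (−1)^0·41.5692/(12)·0.0914^5·0.9958^1 = +0.000022
  k=2: (−1)^1·41.5692/(4)·0.0914^3·0.9958^3 = -0.007828
  k=3: (−1)^2·41.5692/(12)·0.0914^1·0.9958^5 = +0.309946
d^3_{-1,0}(2.9586) = +0.000022 -0.007828 +0.309946 = +0.302140

d=0.3021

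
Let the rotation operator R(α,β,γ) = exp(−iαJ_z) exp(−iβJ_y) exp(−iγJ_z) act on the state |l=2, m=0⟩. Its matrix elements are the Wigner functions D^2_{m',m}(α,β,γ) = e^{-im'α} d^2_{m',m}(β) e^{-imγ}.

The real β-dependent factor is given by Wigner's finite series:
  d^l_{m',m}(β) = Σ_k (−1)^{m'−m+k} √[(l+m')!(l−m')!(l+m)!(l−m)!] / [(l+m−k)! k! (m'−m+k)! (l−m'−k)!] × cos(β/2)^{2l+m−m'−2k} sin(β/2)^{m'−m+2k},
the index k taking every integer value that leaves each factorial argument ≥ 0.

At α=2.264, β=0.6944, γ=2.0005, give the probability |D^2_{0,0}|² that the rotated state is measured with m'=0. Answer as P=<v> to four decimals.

First d^2_{0,0}(β=0.6944), then the phase factors e^{-i(0)α} and e^{-i(0)γ}:
c=cos(0.6944/2)=0.940329, s=sin(0.6944/2)=0.340266; N=√[2·2·2·2]=4.000000
k∈{0,1,2} keeps every argument non-negative
  k=0: (−1)^0·4.0000/(4)·0.9403^4·0.3403^0 = +0.781843
  k=1: (−1)^1·4.0000/(1)·0.9403^2·0.3403^2 = -0.409503
  k=2: (−1)^2·4.0000/(4)·0.9403^0·0.3403^4 = +0.013405
d^2_{0,0}(0.6944) = +0.781843 -0.409503 +0.013405 = +0.385745
|D^2_{0,0}|² = |d^2_{0,0}(β)|² = (+0.385745)² = 0.148799 (the z-rotation phases have unit modulus)

P=0.1488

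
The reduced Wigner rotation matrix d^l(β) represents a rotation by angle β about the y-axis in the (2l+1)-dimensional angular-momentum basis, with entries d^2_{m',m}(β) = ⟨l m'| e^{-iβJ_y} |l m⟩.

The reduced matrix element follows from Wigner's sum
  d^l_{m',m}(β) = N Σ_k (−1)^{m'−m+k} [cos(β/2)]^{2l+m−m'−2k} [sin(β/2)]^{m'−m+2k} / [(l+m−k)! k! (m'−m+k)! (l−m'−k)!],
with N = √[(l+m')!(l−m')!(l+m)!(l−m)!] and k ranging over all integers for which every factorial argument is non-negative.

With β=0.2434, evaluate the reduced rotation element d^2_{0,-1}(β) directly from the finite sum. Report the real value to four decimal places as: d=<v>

d^2_{0,-1}(β=0.2434) via Wigner's sum:
With c≡cos(β/2)=0.992604 and s≡sin(β/2)=0.121400, N=[2·2·1·6]^{1/2}=4.898979
The bounds max(0,m−m')=0 and min(l+m,l−m')=1 give 2 terms
  k=0: (−1)^1·4.8990/(2)·0.9926^3·0.1214^1 = -0.290818
  k=1: (−1)^2·4.8990/(2)·0.9926^1·0.1214^3 = +0.004350
d^2_{0,-1}(0.2434) = -0.290818 +0.004350 = -0.286468

d=-0.2865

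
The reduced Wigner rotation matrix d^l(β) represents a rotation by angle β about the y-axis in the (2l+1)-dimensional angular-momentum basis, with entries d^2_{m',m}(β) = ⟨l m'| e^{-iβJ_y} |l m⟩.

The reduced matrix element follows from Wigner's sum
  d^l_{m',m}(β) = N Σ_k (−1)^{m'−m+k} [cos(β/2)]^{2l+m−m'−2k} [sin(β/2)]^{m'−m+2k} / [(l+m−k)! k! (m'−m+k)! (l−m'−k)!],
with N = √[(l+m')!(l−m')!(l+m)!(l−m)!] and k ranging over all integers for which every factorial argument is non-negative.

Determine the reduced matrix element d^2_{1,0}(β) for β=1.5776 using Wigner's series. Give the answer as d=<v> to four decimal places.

d=0.0083

d^2_{1,0}(β=1.5776) via Wigner's sum:
Half-angle: c=0.704697, s=0.709508. N=√(6·1·2·2)=4.898979
The bounds max(0,m−m')=0 and min(l+m,l−m')=1 give 2 terms
  k=0: (−1)^1·4.8990/(2)·0.7047^3·0.7095^1 = -0.608192
  k=1: (−1)^2·4.8990/(2)·0.7047^1·0.7095^3 = +0.616525
d^2_{1,0}(1.5776) = -0.608192 +0.616525 = +0.008333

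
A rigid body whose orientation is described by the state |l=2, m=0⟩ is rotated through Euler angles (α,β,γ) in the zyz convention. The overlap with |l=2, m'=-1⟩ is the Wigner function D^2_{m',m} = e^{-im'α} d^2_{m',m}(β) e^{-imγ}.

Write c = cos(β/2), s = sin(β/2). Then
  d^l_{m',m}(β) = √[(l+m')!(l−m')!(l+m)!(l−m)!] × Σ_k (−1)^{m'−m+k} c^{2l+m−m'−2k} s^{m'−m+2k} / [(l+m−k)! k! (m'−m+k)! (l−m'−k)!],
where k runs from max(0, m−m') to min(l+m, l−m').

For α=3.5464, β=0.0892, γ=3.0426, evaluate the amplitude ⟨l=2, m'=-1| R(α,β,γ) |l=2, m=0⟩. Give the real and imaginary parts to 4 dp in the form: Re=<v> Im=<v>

D^2_{-1,0}(3.5464,0.0892,3.0426) = e^{-i·-1·3.5464}·d^2_{-1,0}(0.0892)·e^{-i·0·3.0426}. Compute d first:
Half-angle: c=0.999006, s=0.044585. N=√(1·6·2·2)=4.898979
The bounds max(0,m−m')=1 and min(l+m,l−m')=2 give 2 terms
  k=1: (−1)^0·4.8990/(2)·0.9990^3·0.0446^1 = +0.108886
  k=2: (−1)^1·4.8990/(2)·0.9990^1·0.0446^3 = -0.000217
d^2_{-1,0}(0.0892) = +0.108886 -0.000217 = +0.108669
Attach z-rotation phases: D = e^{-i(-1)(3.5464)}·(+0.108669)·e^{-i(0)(3.0426)} = -0.099886-0.042798i

Re=-0.0999 Im=-0.0428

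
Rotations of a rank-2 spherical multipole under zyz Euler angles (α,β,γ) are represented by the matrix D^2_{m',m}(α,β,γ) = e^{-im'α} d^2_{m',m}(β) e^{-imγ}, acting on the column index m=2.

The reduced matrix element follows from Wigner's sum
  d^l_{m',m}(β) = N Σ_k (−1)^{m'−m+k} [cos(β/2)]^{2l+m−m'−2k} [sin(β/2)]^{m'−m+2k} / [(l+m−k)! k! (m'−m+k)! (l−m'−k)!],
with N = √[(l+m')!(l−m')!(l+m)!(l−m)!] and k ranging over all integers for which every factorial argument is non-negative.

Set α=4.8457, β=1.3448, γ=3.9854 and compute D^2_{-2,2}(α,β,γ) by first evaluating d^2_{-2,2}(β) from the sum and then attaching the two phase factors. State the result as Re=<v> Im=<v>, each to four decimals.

Re=-0.0225 Im=0.1488

First d^2_{-2,2}(β=1.3448), then the phase factors e^{-i(-2)α} and e^{-i(2)γ}:
Half-angle: c=0.782329, s=0.622865. N=√(1·24·24·1)=24.000000
k: max(0,(2)−(-2))=4 … min(2+(2),2−(-2))=4
  k=4: (−1)^0·24.0000/(24)·0.7823^0·0.6229^4 = +0.150514
d^2_{-2,2}(1.3448) = +0.150514
D = (-0.964666-0.263474i)·(+0.150514)·(-0.116553-0.993184i) = -0.022463+0.148828i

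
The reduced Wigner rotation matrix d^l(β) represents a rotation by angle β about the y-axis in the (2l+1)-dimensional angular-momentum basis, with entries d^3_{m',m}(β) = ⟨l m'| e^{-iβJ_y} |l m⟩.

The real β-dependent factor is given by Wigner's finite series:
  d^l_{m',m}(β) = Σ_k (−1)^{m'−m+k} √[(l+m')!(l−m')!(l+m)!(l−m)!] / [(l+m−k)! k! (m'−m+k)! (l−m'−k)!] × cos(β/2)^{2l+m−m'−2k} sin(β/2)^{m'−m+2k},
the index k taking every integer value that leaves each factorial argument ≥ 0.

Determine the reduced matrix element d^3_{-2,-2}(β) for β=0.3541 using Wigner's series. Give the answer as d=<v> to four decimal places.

d^3_{-2,-2}(β=0.3541) via Wigner's sum:
c=cos(0.3541/2)=0.984368, s=sin(0.3541/2)=0.176126; N=√[1·120·1·120]=120.000000
Admissible k: 0..1 (factorial args all ≥0)
  k=0: (−1)^0·120.0000/(120)·0.9844^6·0.1761^0 = +0.909795
  k=1: (−1)^1·120.0000/(24)·0.9844^4·0.1761^2 = -0.145629
d^3_{-2,-2}(0.3541) = +0.909795 -0.145629 = +0.764166

d=0.7642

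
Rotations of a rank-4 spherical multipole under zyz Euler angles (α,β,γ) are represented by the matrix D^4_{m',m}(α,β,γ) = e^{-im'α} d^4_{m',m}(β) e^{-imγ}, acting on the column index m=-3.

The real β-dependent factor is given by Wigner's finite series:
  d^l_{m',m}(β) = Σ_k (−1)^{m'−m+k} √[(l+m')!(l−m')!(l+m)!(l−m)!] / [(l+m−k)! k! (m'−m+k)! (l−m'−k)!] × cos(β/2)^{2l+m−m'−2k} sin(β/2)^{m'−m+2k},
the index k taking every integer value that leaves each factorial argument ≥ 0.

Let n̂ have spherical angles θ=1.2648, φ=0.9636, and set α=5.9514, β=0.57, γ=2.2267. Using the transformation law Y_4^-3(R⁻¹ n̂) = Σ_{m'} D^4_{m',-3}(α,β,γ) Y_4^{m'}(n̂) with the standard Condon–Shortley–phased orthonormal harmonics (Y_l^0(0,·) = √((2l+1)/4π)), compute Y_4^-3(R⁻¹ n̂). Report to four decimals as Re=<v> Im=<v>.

Re=-0.2094 Im=0.3203

Need the full column D^4_{m',-3} for m'=−4..4 at α=5.9514, β=0.57, γ=2.2267.
cos(β/2)=0.959662, sin(β/2)=0.281157
d^4_{-4,-3}: single k=1 term ⇒ +0.596103;  D = +0.356263-0.477929i
d^4_{-3,-3}: k∈[0..1] ⇒ +0.719358 -0.432221 = +0.287137;  D = +0.237237-0.161760i
d^4_{-2,-3}: k∈[0..1] ⇒ -0.788571 +0.203060 = -0.585510;  D = -0.564817+0.154286i
d^4_{-1,-3}: k∈[0..1] ⇒ +0.490093 -0.070112 = +0.419981;  D = +0.419091+0.027334i
d^4_{0,-3}: k∈[0..1] ⇒ -0.214044 +0.018372 = -0.195672;  D = -0.180460-0.075642i
d^4_{1,-3}: k∈[0..1] ⇒ +0.070112 -0.003611 = +0.066501;  D = +0.049612+0.044283i
d^4_{2,-3}: k∈[0..1] ⇒ -0.017430 +0.000499 = -0.016931;  D = -0.008270-0.014774i
d^4_{3,-3}: k∈[0..1] ⇒ +0.003184 -0.000039 = +0.003145;  D = +0.000559+0.003095i
d^4_{4,-3}: single k=0 term ⇒ -0.000377;  D = +0.000058-0.000373i
Y_4^{m'}(θ=1.2648,φ=0.9636) and Σ D·Y over m':
  (+0.3563-0.4779i)·(-0.2768+0.2393i)  (+0.2372-0.1618i)·(-0.3167-0.0811i)  (-0.5648+0.1543i)·(+0.0387+0.1040i)  (+0.4191+0.0273i)·(-0.1834+0.2639i)  (-0.1805-0.0756i)·(+0.0599+0.0000i)  (+0.0496+0.0443i)·(+0.1834+0.2639i)  (-0.0083-0.0148i)·(+0.0387-0.1040i)  (+0.0006+0.0031i)·(+0.3167-0.0811i)  (+0.0001-0.0004i)·(-0.2768-0.2393i)
Y_4^-3(R⁻¹ n̂) = -0.209402+0.320336i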